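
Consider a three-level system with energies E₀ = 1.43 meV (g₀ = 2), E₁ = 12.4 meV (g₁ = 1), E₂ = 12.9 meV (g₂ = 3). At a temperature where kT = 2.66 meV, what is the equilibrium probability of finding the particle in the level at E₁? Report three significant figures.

Eᵢ/kT = 0.53759, 4.6617, 4.8496.
Z = Σ gᵢe^(−Eᵢ/kT) = 2·e^(−0.53759) + 1·e^(−4.6617) + 3·e^(−4.8496) = 1.1683 + 0.0094504 + 0.023495 = 1.2012.
P₁ = g₁ e^(−E₁/kT) / Z = 0.0094504/1.2012 = 0.00787.

0.00787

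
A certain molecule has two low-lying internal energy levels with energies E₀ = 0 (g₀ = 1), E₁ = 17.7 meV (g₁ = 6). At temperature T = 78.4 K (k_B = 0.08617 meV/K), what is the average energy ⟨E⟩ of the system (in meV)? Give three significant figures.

5.38 meV

k_BT = 0.08617 × 78.4 K = 6.7557 meV.
Eᵢ/kT = 0, 2.6200.
Z = Σ gᵢe^(−Eᵢ/kT) = 1·e^(−0) + 6·e^(−2.6200) = 1.0000 + 0.43682 = 1.4368.
⟨E⟩ = Σ Eᵢ gᵢe^(−Eᵢ/kT) / Z = (0·1.0000 + 17.7·0.43682) / 1.4368 = 5.38 meV.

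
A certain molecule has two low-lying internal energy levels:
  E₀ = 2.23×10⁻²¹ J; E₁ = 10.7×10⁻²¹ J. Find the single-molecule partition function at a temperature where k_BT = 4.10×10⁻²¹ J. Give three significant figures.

Eᵢ/kT = 0.54390, 2.6098.
Z = Σ e^(−Eᵢ/kT) = e^(−0.54390) + e^(−2.6098) = 0.58048 + 0.073549 = 0.65403.

Z = 0.654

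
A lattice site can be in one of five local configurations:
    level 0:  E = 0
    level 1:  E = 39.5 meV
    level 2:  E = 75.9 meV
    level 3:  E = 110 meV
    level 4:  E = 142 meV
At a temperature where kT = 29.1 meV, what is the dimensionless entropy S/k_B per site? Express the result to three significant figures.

Eᵢ/kT = 0, 1.3574, 2.6082, 3.7801, 4.8797.
Z = Σ e^(−Eᵢ/kT) = e^(−0) + e^(−1.3574) + e^(−2.6082) + e^(−3.7801) + e^(−4.8797) = 1.0000 + 0.25733 + 0.073667 + 0.022820 + 0.0075993 = 1.3614.
⟨E⟩ = Σ EᵢPᵢ = 14.210 meV.
S/k_B = ln Z + ⟨E⟩/kT = ln(1.3614) + 14.210/29.1 = 0.30851 + 0.48832 = 0.797.

0.797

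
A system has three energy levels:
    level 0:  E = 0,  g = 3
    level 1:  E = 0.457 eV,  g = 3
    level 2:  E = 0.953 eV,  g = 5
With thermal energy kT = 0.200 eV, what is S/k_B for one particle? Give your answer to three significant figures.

Eᵢ/kT = 0, 2.2850, 4.7650.
Z = Σ gᵢe^(−Eᵢ/kT) = 3·e^(−0) + 3·e^(−2.2850) + 5·e^(−4.7650) = 3.0000 + 0.30532 + 0.042614 = 3.3479.
⟨E⟩ = Σ EᵢPᵢ = 0.053808 eV.
S/k_B = ln Z + ⟨E⟩/kT = ln(3.3479) + 0.053808/0.200 = 1.2083 + 0.26904 = 1.48.

1.48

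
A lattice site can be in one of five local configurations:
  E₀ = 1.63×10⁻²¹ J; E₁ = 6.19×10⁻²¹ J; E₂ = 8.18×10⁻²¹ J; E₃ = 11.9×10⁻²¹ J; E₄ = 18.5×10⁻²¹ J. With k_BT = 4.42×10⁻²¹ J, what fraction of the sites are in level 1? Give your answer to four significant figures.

Eᵢ/kT = 0.368778, 1.40045, 1.85068, 2.69231, 4.18552.
Z = Σ e^(−Eᵢ/kT) = e^(−0.368778) + e^(−1.40045) + e^(−1.85068) + e^(−2.69231) + e^(−4.18552) = 0.691579 + 0.246486 + 0.157130 + 0.0677243 + 0.0152143 = 1.17813.
P₁ = e^(−E₁/kT) / Z = 0.246486/1.17813 = 0.2092.

0.2092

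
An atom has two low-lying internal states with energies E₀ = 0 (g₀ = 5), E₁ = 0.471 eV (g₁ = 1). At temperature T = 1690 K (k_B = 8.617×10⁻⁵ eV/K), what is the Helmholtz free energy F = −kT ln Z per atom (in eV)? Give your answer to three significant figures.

k_BT = 8.617×10⁻⁵ × 1690 K = 0.14563 eV.
Eᵢ/kT = 0, 3.2342.
Z = Σ gᵢe^(−Eᵢ/kT) = 5·e^(−0) + 1·e^(−3.2342) = 5.0000 + 0.039392 = 5.0394.
F = −kT ln Z = −0.14563 × ln(5.0394) = −0.14563 × 1.6173 = -0.236 eV.

-0.236 eV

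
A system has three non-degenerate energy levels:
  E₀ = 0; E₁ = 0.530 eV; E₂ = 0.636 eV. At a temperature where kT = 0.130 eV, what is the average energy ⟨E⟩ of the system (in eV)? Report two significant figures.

Eᵢ/kT = 0, 4.077, 4.892.
Z = Σ e^(−Eᵢ/kT) = e^(−0) + e^(−4.077) + e^(−4.892) = 1.000 + 0.01696 + 0.007506 = 1.024.
⟨E⟩ = Σ Eᵢ e^(−Eᵢ/kT) / Z = (0·1.000 + 0.530·0.01696 + 0.636·0.007506) / 1.024 = 0.013 eV.

0.013 eV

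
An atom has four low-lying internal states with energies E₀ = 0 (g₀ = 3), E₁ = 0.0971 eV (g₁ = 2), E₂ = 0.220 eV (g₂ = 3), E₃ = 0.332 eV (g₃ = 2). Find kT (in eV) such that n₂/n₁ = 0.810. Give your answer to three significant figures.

n₂/n₁ = (g₂/g₁) exp[−(E₂−E₁)/kT] = 0.810.
⇒ (E₂−E₁)/kT = ln((3/2)/0.810) = ln(1.8519) = 0.61621.
kT = 0.1229 eV / 0.61621 = 0.199 eV.

0.199 eV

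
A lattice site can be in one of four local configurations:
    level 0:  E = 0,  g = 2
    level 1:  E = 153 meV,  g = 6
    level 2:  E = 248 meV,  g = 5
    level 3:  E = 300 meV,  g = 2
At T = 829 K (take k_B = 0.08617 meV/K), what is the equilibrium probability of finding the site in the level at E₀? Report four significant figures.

0.6920

k_BT = 0.08617 × 829 K = 71.4349 meV.
Eᵢ/kT = 0, 2.14181, 3.47169, 4.19963.
Z = Σ gᵢe^(−Eᵢ/kT) = 2·e^(−0) + 6·e^(−2.14181) + 5·e^(−3.47169) + 2·e^(−4.19963) = 2.00000 + 0.704652 + 0.155322 + 0.0300023 = 2.88998.
P₀ = g₀ e^(−E₀/kT) / Z = 2.00000/2.88998 = 0.6920.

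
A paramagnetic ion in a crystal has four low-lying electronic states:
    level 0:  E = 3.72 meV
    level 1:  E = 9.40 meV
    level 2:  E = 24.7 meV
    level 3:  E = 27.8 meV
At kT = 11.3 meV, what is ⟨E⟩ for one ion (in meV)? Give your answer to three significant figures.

Eᵢ/kT = 0.32920, 0.83186, 2.1858, 2.4602.
Z = Σ e^(−Eᵢ/kT) = e^(−0.32920) + e^(−0.83186) + e^(−2.1858) + e^(−2.4602) = 0.71950 + 0.43524 + 0.11239 + 0.085418 = 1.3525.
⟨E⟩ = Σ Eᵢ e^(−Eᵢ/kT) / Z = (3.72·0.71950 + 9.40·0.43524 + 24.7·0.11239 + 27.8·0.085418) / 1.3525 = 8.81 meV.

8.81 meV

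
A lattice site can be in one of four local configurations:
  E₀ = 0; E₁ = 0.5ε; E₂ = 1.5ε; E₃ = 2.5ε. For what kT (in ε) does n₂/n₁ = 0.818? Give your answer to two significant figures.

n₂/n₁ = exp[−(E₂−E₁)/kT] = 0.818.
⇒ (E₂−E₁)/kT = ln(1/0.818) = ln(1.222) = 0.2005.
kT = 1.0ε / 0.2005 = 5.0 ε.

5.0 ε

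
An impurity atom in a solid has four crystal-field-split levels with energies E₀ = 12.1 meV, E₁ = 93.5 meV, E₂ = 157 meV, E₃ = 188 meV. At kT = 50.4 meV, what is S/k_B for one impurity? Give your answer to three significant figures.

0.710

Eᵢ/kT = 0.24008, 1.8552, 3.1151, 3.7302.
Z = Σ e^(−Eᵢ/kT) = e^(−0.24008) + e^(−1.8552) + e^(−3.1151) + e^(−3.7302) = 0.78656 + 0.15642 + 0.044374 + 0.023988 = 1.0113.
⟨E⟩ = Σ EᵢPᵢ = 35.221 meV.
S/k_B = ln Z + ⟨E⟩/kT = ln(1.0113) + 35.221/50.4 = 0.011237 + 0.69883 = 0.710.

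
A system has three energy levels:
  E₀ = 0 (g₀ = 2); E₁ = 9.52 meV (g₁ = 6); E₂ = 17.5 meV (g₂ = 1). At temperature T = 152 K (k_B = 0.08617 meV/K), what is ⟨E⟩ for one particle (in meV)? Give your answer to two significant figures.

k_BT = 0.08617 × 152 K = 13.10 meV.
Eᵢ/kT = 0, 0.7267, 1.336.
Z = Σ gᵢe^(−Eᵢ/kT) = 2·e^(−0) + 6·e^(−0.7267) + 1·e^(−1.336) = 2.000 + 2.901 + 0.2629 = 5.164.
⟨E⟩ = Σ Eᵢ gᵢe^(−Eᵢ/kT) / Z = (0·2.000 + 9.52·2.901 + 17.5·0.2629) / 5.164 = 6.2 meV.

6.2 meV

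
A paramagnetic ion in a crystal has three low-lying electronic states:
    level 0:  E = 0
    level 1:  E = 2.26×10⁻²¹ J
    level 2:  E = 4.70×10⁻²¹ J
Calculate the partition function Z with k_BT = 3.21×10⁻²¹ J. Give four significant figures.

Eᵢ/kT = 0, 0.704050, 1.46417.
Z = Σ e^(−Eᵢ/kT) = e^(−0) + e^(−0.704050) + e^(−1.46417) = 1.00000 + 0.494578 + 0.231270 = 1.72585.

Z = 1.726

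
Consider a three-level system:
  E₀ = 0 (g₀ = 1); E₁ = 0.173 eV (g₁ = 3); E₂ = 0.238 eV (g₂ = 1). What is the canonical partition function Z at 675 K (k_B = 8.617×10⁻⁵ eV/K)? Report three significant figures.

Z = 1.17

k_BT = 8.617×10⁻⁵ × 675 K = 0.058165 eV.
Eᵢ/kT = 0, 2.9743, 4.0918.
Z = Σ gᵢe^(−Eᵢ/kT) = 1·e^(−0) + 3·e^(−2.9743) + 1·e^(−4.0918) = 1.0000 + 0.15325 + 0.016709 = 1.1700.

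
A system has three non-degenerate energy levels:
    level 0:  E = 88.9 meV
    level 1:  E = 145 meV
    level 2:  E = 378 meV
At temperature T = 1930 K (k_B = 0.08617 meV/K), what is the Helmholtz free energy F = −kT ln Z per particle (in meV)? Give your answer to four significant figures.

-16.92 meV

k_BT = 0.08617 × 1930 K = 166.308 meV.
Eᵢ/kT = 0.534550, 0.871876, 2.27289.
Z = Σ e^(−Eᵢ/kT) = e^(−0.534550) + e^(−0.871876) + e^(−2.27289) = 0.585933 + 0.418166 + 0.103014 = 1.10711.
F = −kT ln Z = −166.308 × ln(1.10711) = −166.308 × 0.101753 = -16.92 meV.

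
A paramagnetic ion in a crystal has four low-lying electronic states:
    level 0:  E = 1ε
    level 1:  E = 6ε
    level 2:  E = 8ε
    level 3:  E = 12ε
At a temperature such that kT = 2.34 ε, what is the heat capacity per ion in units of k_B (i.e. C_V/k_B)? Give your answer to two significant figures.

Eᵢ/kT = 0.4274, 2.564, 3.419, 5.128.
Z = Σ e^(−Eᵢ/kT) = e^(−0.4274) + e^(−2.564) + e^(−3.419) + e^(−5.128) = 0.6522 + 0.07700 + 0.03275 + 0.005928 = 0.7679.
⟨E⟩ = 1.885 ε, ⟨E²⟩ = 8.300 ε².
C_V/k_B = (⟨E²⟩ − ⟨E⟩²)/(kT)² = (8.300 − 3.553)/5.476 = 0.87.

0.87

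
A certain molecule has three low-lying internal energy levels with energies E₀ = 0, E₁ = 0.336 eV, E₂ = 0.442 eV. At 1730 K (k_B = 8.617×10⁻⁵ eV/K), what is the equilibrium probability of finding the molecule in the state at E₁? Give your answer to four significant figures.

k_BT = 8.617×10⁻⁵ × 1730 K = 0.149074 eV.
Eᵢ/kT = 0, 2.25391, 2.96497.
Z = Σ e^(−Eᵢ/kT) = e^(−0) + e^(−2.25391) + e^(−2.96497) = 1.00000 + 0.104988 + 0.0515620 = 1.15655.
P₁ = e^(−E₁/kT) / Z = 0.104988/1.15655 = 0.09078.

0.09078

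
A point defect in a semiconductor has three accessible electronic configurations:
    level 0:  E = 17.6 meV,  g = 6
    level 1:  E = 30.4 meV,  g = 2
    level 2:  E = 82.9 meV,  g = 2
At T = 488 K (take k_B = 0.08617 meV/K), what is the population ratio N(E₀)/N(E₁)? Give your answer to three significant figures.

k_BT = 0.08617 × 488 K = 42.051 meV.
n₀/n₁ = (g₀/g₁) exp[−(E₀−E₁)/kT] = (6/2) × exp(−(-12.8 meV)/(42.051 meV)) = (6/2) × exp(0.30439) = 4.07.

4.07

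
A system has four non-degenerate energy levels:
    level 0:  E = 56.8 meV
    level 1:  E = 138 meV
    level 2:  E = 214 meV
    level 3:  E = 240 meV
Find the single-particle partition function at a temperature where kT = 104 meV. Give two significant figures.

Z = 1.1

Eᵢ/kT = 0.5462, 1.327, 2.058, 2.308.
Z = Σ e^(−Eᵢ/kT) = e^(−0.5462) + e^(−1.327) + e^(−2.058) + e^(−2.308) = 0.5791 + 0.2653 + 0.1277 + 0.09946 = 1.072.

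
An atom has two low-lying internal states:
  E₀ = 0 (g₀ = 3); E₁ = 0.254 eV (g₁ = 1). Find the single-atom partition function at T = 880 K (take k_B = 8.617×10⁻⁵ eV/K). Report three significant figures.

k_BT = 8.617×10⁻⁵ × 880 K = 0.075830 eV.
Eᵢ/kT = 0, 3.3496.
Z = Σ gᵢe^(−Eᵢ/kT) = 3·e^(−0) + 1·e^(−3.3496) = 3.0000 + 0.035098 = 3.0351.

Z = 3.04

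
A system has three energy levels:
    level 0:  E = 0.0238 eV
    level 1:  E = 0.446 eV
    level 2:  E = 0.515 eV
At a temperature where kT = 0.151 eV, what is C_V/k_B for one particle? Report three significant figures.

0.733

Eᵢ/kT = 0.15762, 2.9536, 3.4106.
Z = Σ e^(−Eᵢ/kT) = e^(−0.15762) + e^(−2.9536) + e^(−3.4106) = 0.85417 + 0.052152 + 0.033021 = 0.93934.
⟨E⟩ = 0.064508 eV, ⟨E²⟩ = 0.020882 eV².
C_V/k_B = (⟨E²⟩ − ⟨E⟩²)/(kT)² = (0.020882 − 0.0041613)/0.022801 = 0.733.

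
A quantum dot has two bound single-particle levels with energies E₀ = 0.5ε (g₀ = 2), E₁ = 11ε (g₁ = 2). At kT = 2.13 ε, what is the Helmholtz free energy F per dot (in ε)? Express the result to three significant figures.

-0.992 ε

Eᵢ/kT = 0.23474, 5.1643.
Z = Σ gᵢe^(−Eᵢ/kT) = 2·e^(−0.23474) + 2·e^(−5.1643) = 1.5816 + 0.011434 = 1.5930.
F = −kT ln Z = −2.13 × ln(1.5930) = −2.13 × 0.46562 = -0.992 ε.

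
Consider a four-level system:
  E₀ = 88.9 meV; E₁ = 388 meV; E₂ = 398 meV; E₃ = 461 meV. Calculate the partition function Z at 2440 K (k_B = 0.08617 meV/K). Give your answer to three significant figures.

k_BT = 0.08617 × 2440 K = 210.25 meV.
Eᵢ/kT = 0.42283, 1.8454, 1.8930, 2.1926.
Z = Σ e^(−Eᵢ/kT) = e^(−0.42283) + e^(−1.8454) + e^(−1.8930) + e^(−2.1926) = 0.65519 + 0.15796 + 0.15062 + 0.11163 = 1.0754.

Z = 1.08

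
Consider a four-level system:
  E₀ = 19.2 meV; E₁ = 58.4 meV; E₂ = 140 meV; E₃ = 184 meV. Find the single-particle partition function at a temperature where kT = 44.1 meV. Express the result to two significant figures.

Eᵢ/kT = 0.4354, 1.324, 3.175, 4.172.
Z = Σ e^(−Eᵢ/kT) = e^(−0.4354) + e^(−1.324) + e^(−3.175) + e^(−4.172) = 0.6470 + 0.2661 + 0.04179 + 0.01542 = 0.9703.

Z = 0.97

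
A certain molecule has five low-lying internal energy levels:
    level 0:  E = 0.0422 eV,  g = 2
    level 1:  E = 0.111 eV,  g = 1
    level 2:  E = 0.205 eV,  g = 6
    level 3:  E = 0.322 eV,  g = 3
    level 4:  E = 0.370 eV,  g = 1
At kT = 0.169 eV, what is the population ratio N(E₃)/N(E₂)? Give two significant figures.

n₃/n₂ = (g₃/g₂) exp[−(E₃−E₂)/kT] = (3/6) × exp(−(0.117 eV)/(0.169 eV)) = (3/6) × exp(-0.6923) = 0.25.

0.25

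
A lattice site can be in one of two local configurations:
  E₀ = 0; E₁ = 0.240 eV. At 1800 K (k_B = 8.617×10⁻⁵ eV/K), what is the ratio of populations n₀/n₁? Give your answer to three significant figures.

4.70

k_BT = 8.617×10⁻⁵ × 1800 K = 0.15511 eV.
n₀/n₁ = exp[−(E₀−E₁)/kT] = exp(−(-0.240 eV)/(0.15511 eV)) = exp(1.5473) = 4.70.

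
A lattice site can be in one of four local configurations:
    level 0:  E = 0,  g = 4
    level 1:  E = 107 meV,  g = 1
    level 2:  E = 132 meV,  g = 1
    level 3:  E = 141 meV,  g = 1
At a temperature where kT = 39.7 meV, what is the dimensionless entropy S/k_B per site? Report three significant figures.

1.52

Eᵢ/kT = 0, 2.6952, 3.3249, 3.5516.
Z = Σ gᵢe^(−Eᵢ/kT) = 4·e^(−0) + 1·e^(−2.6952) + 1·e^(−3.3249) + 1·e^(−3.5516) = 4.0000 + 0.067529 + 0.035976 + 0.028679 = 4.1322.
⟨E⟩ = Σ EᵢPᵢ = 3.8764 meV.
S/k_B = ln Z + ⟨E⟩/kT = ln(4.1322) + 3.8764/39.7 = 1.4188 + 0.097642 = 1.52.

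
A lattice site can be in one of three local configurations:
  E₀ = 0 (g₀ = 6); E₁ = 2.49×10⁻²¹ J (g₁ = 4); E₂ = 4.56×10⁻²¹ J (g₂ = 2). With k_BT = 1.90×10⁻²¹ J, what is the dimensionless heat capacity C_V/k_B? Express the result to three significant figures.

Eᵢ/kT = 0, 1.3105, 2.4000.
Z = Σ gᵢe^(−Eᵢ/kT) = 6·e^(−0) + 4·e^(−1.3105) + 2·e^(−2.4000) = 6.0000 + 1.0787 + 0.18144 = 7.2601.
⟨E⟩ = 0.48392, ⟨E²⟩ = 1.4409.
C_V/k_B = (⟨E²⟩ − ⟨E⟩²)/(kT)² = (1.4409 − 0.23418)/3.6100 = 0.334.

0.334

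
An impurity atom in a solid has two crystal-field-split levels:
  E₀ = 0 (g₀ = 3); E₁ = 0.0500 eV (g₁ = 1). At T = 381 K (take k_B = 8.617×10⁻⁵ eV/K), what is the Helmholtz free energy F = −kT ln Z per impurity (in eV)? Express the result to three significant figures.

-0.0384 eV

k_BT = 8.617×10⁻⁵ × 381 K = 0.032831 eV.
Eᵢ/kT = 0, 1.5230.
Z = Σ gᵢe^(−Eᵢ/kT) = 3·e^(−0) + 1·e^(−1.5230) = 3.0000 + 0.21806 = 3.2181.
F = −kT ln Z = −0.032831 × ln(3.2181) = −0.032831 × 1.1688 = -0.0384 eV.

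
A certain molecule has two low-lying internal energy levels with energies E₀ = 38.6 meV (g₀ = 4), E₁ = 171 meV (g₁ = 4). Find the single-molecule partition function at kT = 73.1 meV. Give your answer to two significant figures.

Z = 2.7

Eᵢ/kT = 0.5280, 2.339.
Z = Σ gᵢe^(−Eᵢ/kT) = 4·e^(−0.5280) + 4·e^(−2.339) = 2.359 + 0.3857 = 2.745.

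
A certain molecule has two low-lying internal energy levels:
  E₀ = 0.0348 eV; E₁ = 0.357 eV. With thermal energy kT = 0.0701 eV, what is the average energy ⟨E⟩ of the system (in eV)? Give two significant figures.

Eᵢ/kT = 0.4964, 5.093.
Z = Σ e^(−Eᵢ/kT) = e^(−0.4964) + e^(−5.093) = 0.6087 + 0.006140 = 0.6148.
⟨E⟩ = Σ Eᵢ e^(−Eᵢ/kT) / Z = (0.0348·0.6087 + 0.357·0.006140) / 0.6148 = 0.038 eV.

0.038 eV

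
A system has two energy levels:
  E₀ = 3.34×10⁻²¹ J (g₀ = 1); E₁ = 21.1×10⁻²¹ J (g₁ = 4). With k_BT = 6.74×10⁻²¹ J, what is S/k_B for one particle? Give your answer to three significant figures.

Eᵢ/kT = 0.49555, 3.1306.
Z = Σ gᵢe^(−Eᵢ/kT) = 1·e^(−0.49555) + 4·e^(−3.1306) = 0.60924 + 0.17477 = 0.78401.
⟨E⟩ = Σ EᵢPᵢ = 7.2990 ×10⁻²¹ J.
S/k_B = ln Z + ⟨E⟩/kT = ln(0.78401) + 7.2990/6.74 = -0.24333 + 1.0829 = 0.840.

0.840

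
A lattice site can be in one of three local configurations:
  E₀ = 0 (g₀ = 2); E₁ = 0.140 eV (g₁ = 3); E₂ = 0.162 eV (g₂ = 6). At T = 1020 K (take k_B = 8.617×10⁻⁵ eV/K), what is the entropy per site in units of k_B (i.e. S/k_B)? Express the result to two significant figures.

2.0

k_BT = 8.617×10⁻⁵ × 1020 K = 0.08789 eV.
Eᵢ/kT = 0, 1.593, 1.843.
Z = Σ gᵢe^(−Eᵢ/kT) = 2·e^(−0) + 3·e^(−1.593) + 6·e^(−1.843) = 2.000 + 0.6099 + 0.9501 = 3.560.
⟨E⟩ = Σ EᵢPᵢ = 0.06722 eV.
S/k_B = ln Z + ⟨E⟩/kT = ln(3.560) + 0.06722/0.08789 = 1.270 + 0.7648 = 2.0.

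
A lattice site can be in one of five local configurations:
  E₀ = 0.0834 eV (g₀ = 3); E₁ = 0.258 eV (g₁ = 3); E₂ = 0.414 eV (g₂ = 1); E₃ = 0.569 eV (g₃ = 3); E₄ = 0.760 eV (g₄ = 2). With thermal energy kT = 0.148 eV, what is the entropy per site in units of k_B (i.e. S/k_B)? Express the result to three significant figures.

1.86

Eᵢ/kT = 0.56351, 1.7432, 2.7973, 3.8446, 5.1351.
Z = Σ gᵢe^(−Eᵢ/kT) = 3·e^(−0.56351) + 3·e^(−1.7432) + 1·e^(−2.7973) + 3·e^(−3.8446) + 2·e^(−5.1351) = 1.7076 + 0.52488 + 0.060974 + 0.064185 + 0.011773 = 2.3694.
⟨E⟩ = Σ EᵢPᵢ = 0.14710 eV.
S/k_B = ln Z + ⟨E⟩/kT = ln(2.3694) + 0.14710/0.148 = 0.86264 + 0.99392 = 1.86.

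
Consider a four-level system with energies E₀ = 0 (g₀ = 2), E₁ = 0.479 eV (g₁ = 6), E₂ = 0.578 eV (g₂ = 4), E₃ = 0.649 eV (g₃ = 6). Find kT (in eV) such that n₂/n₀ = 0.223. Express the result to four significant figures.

n₂/n₀ = (g₂/g₀) exp[−(E₂−E₀)/kT] = 0.223.
⇒ (E₂−E₀)/kT = ln((4/2)/0.223) = ln(8.96861) = 2.19373.
kT = 0.578 eV / 2.19373 = 0.2635 eV.

0.2635 eV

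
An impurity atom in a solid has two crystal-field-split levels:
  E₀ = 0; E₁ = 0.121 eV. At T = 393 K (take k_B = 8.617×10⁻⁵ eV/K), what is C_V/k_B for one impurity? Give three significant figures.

0.339

k_BT = 8.617×10⁻⁵ × 393 K = 0.033865 eV.
Eᵢ/kT = 0, 3.5730.
Z = Σ e^(−Eᵢ/kT) = e^(−0) + e^(−3.5730) = 1.0000 + 0.028072 = 1.0281.
⟨E⟩ = 0.0033039 eV, ⟨E²⟩ = 0.00039977 eV².
C_V/k_B = (⟨E²⟩ − ⟨E⟩²)/(kT)² = (0.00039977 − 0.000010916)/0.0011468 = 0.339.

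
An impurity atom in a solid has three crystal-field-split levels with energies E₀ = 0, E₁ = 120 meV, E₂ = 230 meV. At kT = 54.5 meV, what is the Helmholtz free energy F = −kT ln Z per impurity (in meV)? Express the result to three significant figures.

Eᵢ/kT = 0, 2.2018, 4.2202.
Z = Σ e^(−Eᵢ/kT) = e^(−0) + e^(−2.2018) + e^(−4.2202) = 1.0000 + 0.11060 + 0.014696 = 1.1253.
F = −kT ln Z = −54.5 × ln(1.1253) = −54.5 × 0.11805 = -6.43 meV.

-6.43 meV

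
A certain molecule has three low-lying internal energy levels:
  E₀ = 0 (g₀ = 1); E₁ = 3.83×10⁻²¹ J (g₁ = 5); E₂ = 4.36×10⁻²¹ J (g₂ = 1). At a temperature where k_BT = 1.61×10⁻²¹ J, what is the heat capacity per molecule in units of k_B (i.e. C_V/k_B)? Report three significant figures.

1.33

Eᵢ/kT = 0, 2.3789, 2.7081.
Z = Σ gᵢe^(−Eᵢ/kT) = 1·e^(−0) + 5·e^(−2.3789) + 1·e^(−2.7081) = 1.0000 + 0.46326 + 0.066663 = 1.5299.
⟨E⟩ = 1.3497, ⟨E²⟩ = 5.2701.
C_V/k_B = (⟨E²⟩ − ⟨E⟩²)/(kT)² = (5.2701 − 1.8217)/2.5921 = 1.33.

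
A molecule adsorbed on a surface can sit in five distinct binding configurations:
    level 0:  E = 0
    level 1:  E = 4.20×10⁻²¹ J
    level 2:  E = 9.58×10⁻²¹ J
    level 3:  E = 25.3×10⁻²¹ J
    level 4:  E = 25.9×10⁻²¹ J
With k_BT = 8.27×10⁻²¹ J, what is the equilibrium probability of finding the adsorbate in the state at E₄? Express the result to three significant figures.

Eᵢ/kT = 0, 0.50786, 1.1584, 3.0593, 3.1318.
Z = Σ e^(−Eᵢ/kT) = e^(−0) + e^(−0.50786) + e^(−1.1584) + e^(−3.0593) + e^(−3.1318) = 1.0000 + 0.60178 + 0.31399 + 0.046921 + 0.043639 = 2.0063.
P₄ = e^(−E₄/kT) / Z = 0.043639/2.0063 = 0.0218.

0.0218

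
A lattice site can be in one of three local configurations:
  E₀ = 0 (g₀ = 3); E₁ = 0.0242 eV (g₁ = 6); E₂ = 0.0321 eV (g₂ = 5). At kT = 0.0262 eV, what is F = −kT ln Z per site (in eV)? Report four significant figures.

-0.05042 eV

Eᵢ/kT = 0, 0.923664, 1.22519.
Z = Σ gᵢe^(−Eᵢ/kT) = 3·e^(−0) + 6·e^(−0.923664) + 5·e^(−1.22519) = 3.00000 + 2.38237 + 1.46851 = 6.85088.
F = −kT ln Z = −0.0262 × ln(6.85088) = −0.0262 × 1.92438 = -0.05042 eV.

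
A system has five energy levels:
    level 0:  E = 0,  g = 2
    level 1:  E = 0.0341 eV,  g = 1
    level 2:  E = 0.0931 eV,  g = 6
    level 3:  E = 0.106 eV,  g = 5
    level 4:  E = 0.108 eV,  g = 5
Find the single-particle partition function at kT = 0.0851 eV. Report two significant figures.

Eᵢ/kT = 0, 0.4007, 1.094, 1.246, 1.269.
Z = Σ gᵢe^(−Eᵢ/kT) = 2·e^(−0) + 1·e^(−0.4007) + 6·e^(−1.094) + 5·e^(−1.246) + 5·e^(−1.269) = 2.000 + 0.6699 + 2.009 + 1.438 + 1.406 = 7.523.

Z = 7.5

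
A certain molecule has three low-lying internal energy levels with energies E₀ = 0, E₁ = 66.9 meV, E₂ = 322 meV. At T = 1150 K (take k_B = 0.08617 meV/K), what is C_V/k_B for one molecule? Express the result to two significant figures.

0.32

k_BT = 0.08617 × 1150 K = 99.10 meV.
Eᵢ/kT = 0, 0.6751, 3.249.
Z = Σ e^(−Eᵢ/kT) = e^(−0) + e^(−0.6751) + e^(−3.249) = 1.000 + 0.5091 + 0.03881 = 1.548.
⟨E⟩ = 30.07 meV, ⟨E²⟩ = 4071 meV².
C_V/k_B = (⟨E²⟩ − ⟨E⟩²)/(kT)² = (4071 − 904.2)/9821 = 0.32.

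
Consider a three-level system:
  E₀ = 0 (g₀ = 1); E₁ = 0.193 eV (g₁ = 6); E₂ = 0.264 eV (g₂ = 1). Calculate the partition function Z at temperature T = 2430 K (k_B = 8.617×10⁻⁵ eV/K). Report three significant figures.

Z = 3.67

k_BT = 8.617×10⁻⁵ × 2430 K = 0.20939 eV.
Eᵢ/kT = 0, 0.92173, 1.2608.
Z = Σ gᵢe^(−Eᵢ/kT) = 1·e^(−0) + 6·e^(−0.92173) + 1·e^(−1.2608) = 1.0000 + 2.3870 + 0.28343 = 3.6704.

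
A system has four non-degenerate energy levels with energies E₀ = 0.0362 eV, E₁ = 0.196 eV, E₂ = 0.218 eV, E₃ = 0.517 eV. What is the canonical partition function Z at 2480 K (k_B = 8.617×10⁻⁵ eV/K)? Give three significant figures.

k_BT = 8.617×10⁻⁵ × 2480 K = 0.21370 eV.
Eᵢ/kT = 0.16940, 0.91717, 1.0201, 2.4193.
Z = Σ e^(−Eᵢ/kT) = e^(−0.16940) + e^(−0.91717) + e^(−1.0201) + e^(−2.4193) = 0.84417 + 0.39965 + 0.36056 + 0.088984 = 1.6934.

Z = 1.69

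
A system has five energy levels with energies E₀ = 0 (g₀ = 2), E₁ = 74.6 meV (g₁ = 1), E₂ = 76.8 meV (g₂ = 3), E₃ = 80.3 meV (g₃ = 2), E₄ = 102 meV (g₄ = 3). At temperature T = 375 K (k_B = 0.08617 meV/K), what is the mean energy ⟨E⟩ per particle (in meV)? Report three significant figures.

20.7 meV

k_BT = 0.08617 × 375 K = 32.314 meV.
Eᵢ/kT = 0, 2.3086, 2.3767, 2.4850, 3.1565.
Z = Σ gᵢe^(−Eᵢ/kT) = 2·e^(−0) + 1·e^(−2.3086) + 3·e^(−2.3767) + 2·e^(−2.4850) + 3·e^(−3.1565) = 2.0000 + 0.099400 + 0.27857 + 0.16665 + 0.12772 = 2.6723.
⟨E⟩ = Σ Eᵢ gᵢe^(−Eᵢ/kT) / Z = (0·2.0000 + 74.6·0.099400 + 76.8·0.27857 + 80.3·0.16665 + 102·0.12772) / 2.6723 = 20.7 meV.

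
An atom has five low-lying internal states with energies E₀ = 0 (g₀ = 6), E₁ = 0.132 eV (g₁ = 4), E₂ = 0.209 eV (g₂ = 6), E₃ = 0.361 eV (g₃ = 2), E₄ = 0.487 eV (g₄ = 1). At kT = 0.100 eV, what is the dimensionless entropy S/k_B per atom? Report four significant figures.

2.469

Eᵢ/kT = 0, 1.32000, 2.09000, 3.61000, 4.87000.
Z = Σ gᵢe^(−Eᵢ/kT) = 6·e^(−0) + 4·e^(−1.32000) + 6·e^(−2.09000) + 2·e^(−3.61000) + 1·e^(−4.87000) = 6.00000 + 1.06854 + 0.742123 + 0.0541037 + 0.00767337 = 7.87244.
⟨E⟩ = Σ EᵢPᵢ = 0.0405744 eV.
S/k_B = ln Z + ⟨E⟩/kT = ln(7.87244) + 0.0405744/0.100 = 2.06337 + 0.405744 = 2.469.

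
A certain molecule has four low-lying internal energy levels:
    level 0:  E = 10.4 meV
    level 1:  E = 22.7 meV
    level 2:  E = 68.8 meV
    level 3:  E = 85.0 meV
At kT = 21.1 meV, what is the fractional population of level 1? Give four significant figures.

0.3383

Eᵢ/kT = 0.492891, 1.07583, 3.26066, 4.02844.
Z = Σ e^(−Eᵢ/kT) = e^(−0.492891) + e^(−1.07583) + e^(−3.26066) + e^(−4.02844) = 0.610858 + 0.341015 + 0.0383631 + 0.0178021 = 1.00804.
P₁ = e^(−E₁/kT) / Z = 0.341015/1.00804 = 0.3383.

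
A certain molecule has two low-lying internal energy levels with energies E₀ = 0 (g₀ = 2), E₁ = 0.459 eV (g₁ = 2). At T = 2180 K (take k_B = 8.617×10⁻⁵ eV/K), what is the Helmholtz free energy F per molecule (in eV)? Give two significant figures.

-0.15 eV

k_BT = 8.617×10⁻⁵ × 2180 K = 0.1879 eV.
Eᵢ/kT = 0, 2.443.
Z = Σ gᵢe^(−Eᵢ/kT) = 2·e^(−0) + 2·e^(−2.443) = 2.000 + 0.1738 = 2.174.
F = −kT ln Z = −0.1879 × ln(2.174) = −0.1879 × 0.7766 = -0.15 eV.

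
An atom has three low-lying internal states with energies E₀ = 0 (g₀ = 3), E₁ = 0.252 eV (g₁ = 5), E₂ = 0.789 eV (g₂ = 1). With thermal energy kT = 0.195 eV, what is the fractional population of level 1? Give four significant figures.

0.3127

Eᵢ/kT = 0, 1.29231, 4.04615.
Z = Σ gᵢe^(−Eᵢ/kT) = 3·e^(−0) + 5·e^(−1.29231) + 1·e^(−4.04615) = 3.00000 + 1.37318 + 0.0174896 = 4.39067.
P₁ = g₁ e^(−E₁/kT) / Z = 1.37318/4.39067 = 0.3127.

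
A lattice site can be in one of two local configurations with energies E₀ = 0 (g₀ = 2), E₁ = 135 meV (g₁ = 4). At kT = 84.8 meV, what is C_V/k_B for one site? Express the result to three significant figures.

Eᵢ/kT = 0, 1.5920.
Z = Σ gᵢe^(−Eᵢ/kT) = 2·e^(−0) + 4·e^(−1.5920) = 2.0000 + 0.81407 = 2.8141.
⟨E⟩ = 39.053 meV, ⟨E²⟩ = 5272.2 meV².
C_V/k_B = (⟨E²⟩ − ⟨E⟩²)/(kT)² = (5272.2 − 1525.1)/7191.0 = 0.521.

0.521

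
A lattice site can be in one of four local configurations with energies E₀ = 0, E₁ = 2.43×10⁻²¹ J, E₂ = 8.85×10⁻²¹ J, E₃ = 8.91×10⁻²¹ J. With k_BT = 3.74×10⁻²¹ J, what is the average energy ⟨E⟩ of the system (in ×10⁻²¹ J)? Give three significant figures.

1.71 ×10⁻²¹ J

Eᵢ/kT = 0, 0.64973, 2.3663, 2.3824.
Z = Σ e^(−Eᵢ/kT) = e^(−0) + e^(−0.64973) + e^(−2.3663) + e^(−2.3824) = 1.0000 + 0.52219 + 0.093827 + 0.092329 = 1.7083.
⟨E⟩ = Σ Eᵢ e^(−Eᵢ/kT) / Z = (0·1.0000 + 2.43·0.52219 + 8.85·0.093827 + 8.91·0.092329) / 1.7083 = 1.71 ×10⁻²¹ J.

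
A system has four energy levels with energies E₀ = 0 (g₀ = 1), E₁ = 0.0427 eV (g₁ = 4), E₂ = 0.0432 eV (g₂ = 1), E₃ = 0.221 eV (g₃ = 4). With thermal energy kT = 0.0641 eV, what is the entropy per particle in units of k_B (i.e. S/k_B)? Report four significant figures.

Eᵢ/kT = 0, 0.666147, 0.673947, 3.44774.
Z = Σ gᵢe^(−Eᵢ/kT) = 1·e^(−0) + 4·e^(−0.666147) + 1·e^(−0.673947) + 4·e^(−3.44774) = 1.00000 + 2.05474 + 0.509693 + 0.127270 = 3.69170.
⟨E⟩ = Σ EᵢPᵢ = 0.0373494 eV.
S/k_B = ln Z + ⟨E⟩/kT = ln(3.69170) + 0.0373494/0.0641 = 1.30609 + 0.582674 = 1.889.

1.889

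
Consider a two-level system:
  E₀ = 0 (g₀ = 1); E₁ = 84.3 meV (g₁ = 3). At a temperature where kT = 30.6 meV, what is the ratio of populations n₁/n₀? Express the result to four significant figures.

n₁/n₀ = (g₁/g₀) exp[−(E₁−E₀)/kT] = (3/1) × exp(−(84.3 meV)/(30.6 meV)) = (3/1) × exp(-2.75490) = 0.1908.

0.1908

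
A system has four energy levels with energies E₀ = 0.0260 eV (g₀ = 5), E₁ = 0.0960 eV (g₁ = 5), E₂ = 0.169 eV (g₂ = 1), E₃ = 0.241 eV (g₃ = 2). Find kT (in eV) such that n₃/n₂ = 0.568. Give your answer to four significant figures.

0.05720 eV

n₃/n₂ = (g₃/g₂) exp[−(E₃−E₂)/kT] = 0.568.
⇒ (E₃−E₂)/kT = ln((2/1)/0.568) = ln(3.52113) = 1.25878.
kT = 0.072 eV / 1.25878 = 0.05720 eV.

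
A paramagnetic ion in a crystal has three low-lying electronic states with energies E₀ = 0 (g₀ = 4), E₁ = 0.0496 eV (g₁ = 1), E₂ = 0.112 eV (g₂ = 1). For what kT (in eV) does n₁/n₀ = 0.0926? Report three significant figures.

n₁/n₀ = (g₁/g₀) exp[−(E₁−E₀)/kT] = 0.0926.
⇒ (E₁−E₀)/kT = ln((1/4)/0.0926) = ln(2.6998) = 0.99318.
kT = 0.0496 eV / 0.99318 = 0.0499 eV.

0.0499 eV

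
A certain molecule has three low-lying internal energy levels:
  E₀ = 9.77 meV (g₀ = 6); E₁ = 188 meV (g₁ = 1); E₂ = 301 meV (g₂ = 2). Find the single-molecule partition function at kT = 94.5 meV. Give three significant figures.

Z = 5.63

Eᵢ/kT = 0.10339, 1.9894, 3.1852.
Z = Σ gᵢe^(−Eᵢ/kT) = 6·e^(−0.10339) + 1·e^(−1.9894) + 2·e^(−3.1852) = 5.4107 + 0.13678 + 0.082740 = 5.6302.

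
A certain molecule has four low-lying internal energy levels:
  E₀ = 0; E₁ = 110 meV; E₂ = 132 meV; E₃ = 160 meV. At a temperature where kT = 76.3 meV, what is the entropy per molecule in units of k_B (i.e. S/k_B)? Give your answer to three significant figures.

1.02

Eᵢ/kT = 0, 1.4417, 1.7300, 2.0970.
Z = Σ e^(−Eᵢ/kT) = e^(−0) + e^(−1.4417) + e^(−1.7300) + e^(−2.0970) = 1.0000 + 0.23653 + 0.17728 + 0.12282 = 1.5366.
⟨E⟩ = Σ EᵢPᵢ = 44.950 meV.
S/k_B = ln Z + ⟨E⟩/kT = ln(1.5366) + 44.950/76.3 = 0.42957 + 0.58912 = 1.02.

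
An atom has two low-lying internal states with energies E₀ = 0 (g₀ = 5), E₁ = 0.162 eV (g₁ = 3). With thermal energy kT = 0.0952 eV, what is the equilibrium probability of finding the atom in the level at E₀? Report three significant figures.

Eᵢ/kT = 0, 1.7017.
Z = Σ gᵢe^(−Eᵢ/kT) = 5·e^(−0) + 3·e^(−1.7017) = 5.0000 + 0.54712 = 5.5471.
P₀ = g₀ e^(−E₀/kT) / Z = 5.0000/5.5471 = 0.901.

0.901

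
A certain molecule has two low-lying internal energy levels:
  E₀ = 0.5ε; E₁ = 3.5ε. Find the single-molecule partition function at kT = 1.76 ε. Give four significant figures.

Z = 0.8896

Eᵢ/kT = 0.284091, 1.98864.
Z = Σ e^(−Eᵢ/kT) = e^(−0.284091) + e^(−1.98864) = 0.752698 + 0.136881 = 0.889579.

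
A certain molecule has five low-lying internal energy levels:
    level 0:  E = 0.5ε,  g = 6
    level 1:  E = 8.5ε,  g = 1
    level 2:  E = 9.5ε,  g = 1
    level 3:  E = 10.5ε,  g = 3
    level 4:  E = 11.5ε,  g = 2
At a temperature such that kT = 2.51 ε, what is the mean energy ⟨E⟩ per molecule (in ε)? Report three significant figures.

0.730 ε

Eᵢ/kT = 0.19920, 3.3865, 3.7849, 4.1833, 4.5817.
Z = Σ gᵢe^(−Eᵢ/kT) = 6·e^(−0.19920) + 1·e^(−3.3865) + 1·e^(−3.7849) + 3·e^(−4.1833) + 2·e^(−4.5817) = 4.9163 + 0.033827 + 0.022711 + 0.045744 + 0.020475 = 5.0391.
⟨E⟩ = Σ Eᵢ gᵢe^(−Eᵢ/kT) / Z = (0.5·4.9163 + 8.5·0.033827 + 9.5·0.022711 + 10.5·0.045744 + 11.5·0.020475) / 5.0391 = 0.730 ε.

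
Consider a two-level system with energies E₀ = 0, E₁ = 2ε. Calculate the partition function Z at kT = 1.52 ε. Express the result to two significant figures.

Z = 1.3

Eᵢ/kT = 0, 1.316.
Z = Σ e^(−Eᵢ/kT) = e^(−0) + e^(−1.316) = 1.000 + 0.2682 = 1.268.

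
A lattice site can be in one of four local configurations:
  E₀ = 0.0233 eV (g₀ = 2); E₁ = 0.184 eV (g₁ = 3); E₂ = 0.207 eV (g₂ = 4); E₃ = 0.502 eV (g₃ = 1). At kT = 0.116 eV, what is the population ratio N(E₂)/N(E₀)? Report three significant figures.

0.410

n₂/n₀ = (g₂/g₀) exp[−(E₂−E₀)/kT] = (4/2) × exp(−(0.1837 eV)/(0.116 eV)) = (4/2) × exp(-1.5836) = 0.410.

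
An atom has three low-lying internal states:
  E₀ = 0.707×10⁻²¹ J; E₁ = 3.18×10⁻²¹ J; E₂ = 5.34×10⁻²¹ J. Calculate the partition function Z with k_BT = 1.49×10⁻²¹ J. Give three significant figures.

Z = 0.768

Eᵢ/kT = 0.47450, 2.1342, 3.5839.
Z = Σ e^(−Eᵢ/kT) = e^(−0.47450) + e^(−2.1342) + e^(−3.5839) = 0.62220 + 0.11834 + 0.027767 = 0.76831.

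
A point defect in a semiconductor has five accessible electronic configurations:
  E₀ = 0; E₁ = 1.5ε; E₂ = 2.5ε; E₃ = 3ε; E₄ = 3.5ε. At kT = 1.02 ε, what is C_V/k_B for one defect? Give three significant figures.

Eᵢ/kT = 0, 1.4706, 2.4510, 2.9412, 3.4314.
Z = Σ e^(−Eᵢ/kT) = e^(−0) + e^(−1.4706) + e^(−2.4510) + e^(−2.9412) + e^(−3.4314) = 1.0000 + 0.22979 + 0.086207 + 0.052802 + 0.032342 = 1.4011.
⟨E⟩ = 0.59368 ε, ⟨E²⟩ = 1.3755 ε².
C_V/k_B = (⟨E²⟩ − ⟨E⟩²)/(kT)² = (1.3755 − 0.35246)/1.0404 = 0.983.

0.983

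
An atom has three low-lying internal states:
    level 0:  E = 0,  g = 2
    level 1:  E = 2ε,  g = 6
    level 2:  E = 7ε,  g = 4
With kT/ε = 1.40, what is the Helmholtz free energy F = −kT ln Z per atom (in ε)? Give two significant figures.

Eᵢ/kT = 0, 1.429, 5.000.
Z = Σ gᵢe^(−Eᵢ/kT) = 2·e^(−0) + 6·e^(−1.429) + 4·e^(−5.000) = 2.000 + 1.437 + 0.02695 = 3.464.
F = −kT ln Z = −1.40 × ln(3.464) = −1.40 × 1.242 = -1.7 ε.

-1.7 ε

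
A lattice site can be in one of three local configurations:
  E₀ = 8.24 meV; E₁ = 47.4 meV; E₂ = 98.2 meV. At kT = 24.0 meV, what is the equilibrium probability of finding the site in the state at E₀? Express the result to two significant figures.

0.82

Eᵢ/kT = 0.3433, 1.975, 4.092.
Z = Σ e^(−Eᵢ/kT) = e^(−0.3433) + e^(−1.975) + e^(−4.092) = 0.7094 + 0.1388 + 0.01671 = 0.8649.
P₀ = e^(−E₀/kT) / Z = 0.7094/0.8649 = 0.82.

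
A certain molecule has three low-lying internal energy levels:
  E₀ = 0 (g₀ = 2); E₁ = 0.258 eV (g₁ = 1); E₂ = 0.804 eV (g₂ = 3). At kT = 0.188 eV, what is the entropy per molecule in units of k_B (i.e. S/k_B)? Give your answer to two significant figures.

Eᵢ/kT = 0, 1.372, 4.277.
Z = Σ gᵢe^(−Eᵢ/kT) = 2·e^(−0) + 1·e^(−1.372) + 3·e^(−4.277) = 2.000 + 0.2536 + 0.04165 = 2.295.
⟨E⟩ = Σ EᵢPᵢ = 0.04310 eV.
S/k_B = ln Z + ⟨E⟩/kT = ln(2.295) + 0.04310/0.188 = 0.8307 + 0.2293 = 1.1.

1.1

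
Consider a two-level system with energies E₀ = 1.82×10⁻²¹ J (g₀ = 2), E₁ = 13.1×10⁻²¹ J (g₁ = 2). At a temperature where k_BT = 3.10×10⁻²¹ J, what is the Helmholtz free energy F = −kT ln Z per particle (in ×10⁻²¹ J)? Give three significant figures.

-0.409 ×10⁻²¹ J

Eᵢ/kT = 0.58710, 4.2258.
Z = Σ gᵢe^(−Eᵢ/kT) = 2·e^(−0.58710) + 2·e^(−4.2258) = 1.1119 + 0.029227 = 1.1411.
F = −kT ln Z = −3.10 × ln(1.1411) = −3.10 × 0.13199 = -0.409 ×10⁻²¹ J.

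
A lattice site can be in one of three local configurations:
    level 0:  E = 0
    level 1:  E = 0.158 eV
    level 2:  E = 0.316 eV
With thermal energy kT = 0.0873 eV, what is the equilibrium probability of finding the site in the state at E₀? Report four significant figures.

0.8400

Eᵢ/kT = 0, 1.80985, 3.61970.
Z = Σ e^(−Eᵢ/kT) = e^(−0) + e^(−1.80985) + e^(−3.61970) = 1.00000 + 0.163679 + 0.0267907 = 1.19047.
P₀ = e^(−E₀/kT) / Z = 1.00000/1.19047 = 0.8400.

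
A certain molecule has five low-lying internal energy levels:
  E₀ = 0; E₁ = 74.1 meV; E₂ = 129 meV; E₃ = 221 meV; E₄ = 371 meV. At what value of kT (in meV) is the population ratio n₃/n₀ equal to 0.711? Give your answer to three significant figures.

n₃/n₀ = exp[−(E₃−E₀)/kT] = 0.711.
⇒ (E₃−E₀)/kT = ln(1/0.711) = ln(1.4065) = 0.34110.
kT = 221 meV / 0.34110 = 648 meV.

648 meV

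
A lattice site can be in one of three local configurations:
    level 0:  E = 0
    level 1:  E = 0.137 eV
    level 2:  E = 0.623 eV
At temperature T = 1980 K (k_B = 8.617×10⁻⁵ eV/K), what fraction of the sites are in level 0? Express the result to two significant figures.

0.68

k_BT = 8.617×10⁻⁵ × 1980 K = 0.1706 eV.
Eᵢ/kT = 0, 0.8030, 3.652.
Z = Σ e^(−Eᵢ/kT) = e^(−0) + e^(−0.8030) + e^(−3.652) = 1.000 + 0.4480 + 0.02594 = 1.474.
P₀ = e^(−E₀/kT) / Z = 1.000/1.474 = 0.68.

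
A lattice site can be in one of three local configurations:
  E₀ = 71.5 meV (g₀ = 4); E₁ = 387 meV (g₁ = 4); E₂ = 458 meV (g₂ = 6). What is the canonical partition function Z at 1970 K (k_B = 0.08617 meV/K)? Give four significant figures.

Z = 3.438

k_BT = 0.08617 × 1970 K = 169.755 meV.
Eᵢ/kT = 0.421195, 2.27976, 2.69801.
Z = Σ gᵢe^(−Eᵢ/kT) = 4·e^(−0.421195) + 4·e^(−2.27976) + 6·e^(−2.69801) = 2.62505 + 0.409235 + 0.404036 = 3.43832.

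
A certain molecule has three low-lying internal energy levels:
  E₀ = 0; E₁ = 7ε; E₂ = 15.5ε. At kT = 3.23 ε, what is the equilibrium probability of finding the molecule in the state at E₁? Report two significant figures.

Eᵢ/kT = 0, 2.167, 4.799.
Z = Σ e^(−Eᵢ/kT) = e^(−0) + e^(−2.167) + e^(−4.799) = 1.000 + 0.1145 + 0.008238 = 1.123.
P₁ = e^(−E₁/kT) / Z = 0.1145/1.123 = 0.10.

0.10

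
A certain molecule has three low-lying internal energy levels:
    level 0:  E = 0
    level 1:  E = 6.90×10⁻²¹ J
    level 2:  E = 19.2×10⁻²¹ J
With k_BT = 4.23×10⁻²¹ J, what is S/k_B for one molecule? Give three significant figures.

0.492

Eᵢ/kT = 0, 1.6312, 4.5390.
Z = Σ e^(−Eᵢ/kT) = e^(−0) + e^(−1.6312) + e^(−4.5390) = 1.0000 + 0.19569 + 0.010684 = 1.2064.
⟨E⟩ = Σ EᵢPᵢ = 1.2893 ×10⁻²¹ J.
S/k_B = ln Z + ⟨E⟩/kT = ln(1.2064) + 1.2893/4.23 = 0.18764 + 0.30480 = 0.492.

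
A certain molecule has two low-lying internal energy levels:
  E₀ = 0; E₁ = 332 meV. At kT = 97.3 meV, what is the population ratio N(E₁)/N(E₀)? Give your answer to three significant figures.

n₁/n₀ = exp[−(E₁−E₀)/kT] = exp(−(332 meV)/(97.3 meV)) = exp(-3.4121) = 0.0330.

0.0330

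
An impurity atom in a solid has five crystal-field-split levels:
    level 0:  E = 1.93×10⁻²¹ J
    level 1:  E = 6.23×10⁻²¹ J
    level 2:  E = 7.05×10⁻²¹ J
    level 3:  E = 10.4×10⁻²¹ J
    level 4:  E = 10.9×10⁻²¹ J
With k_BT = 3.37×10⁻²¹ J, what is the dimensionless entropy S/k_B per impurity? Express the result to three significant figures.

1.15

Eᵢ/kT = 0.57270, 1.8487, 2.0920, 3.0861, 3.2344.
Z = Σ e^(−Eᵢ/kT) = e^(−0.57270) + e^(−1.8487) + e^(−2.0920) + e^(−3.0861) + e^(−3.2344) = 0.56400 + 0.15744 + 0.12344 + 0.045680 + 0.039384 = 0.92994.
⟨E⟩ = Σ EᵢPᵢ = 4.1336 ×10⁻²¹ J.
S/k_B = ln Z + ⟨E⟩/kT = ln(0.92994) + 4.1336/3.37 = -0.072635 + 1.2266 = 1.15.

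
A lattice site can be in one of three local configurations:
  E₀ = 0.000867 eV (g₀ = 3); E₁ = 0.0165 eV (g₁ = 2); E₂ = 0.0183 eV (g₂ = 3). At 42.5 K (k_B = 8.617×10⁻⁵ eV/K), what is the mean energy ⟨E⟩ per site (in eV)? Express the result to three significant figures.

0.00116 eV

k_BT = 8.617×10⁻⁵ × 42.5 K = 0.0036622 eV.
Eᵢ/kT = 0.23674, 4.5055, 4.9970.
Z = Σ gᵢe^(−Eᵢ/kT) = 3·e^(−0.23674) + 2·e^(−4.5055) + 3·e^(−4.9970) = 2.3676 + 0.022096 + 0.020275 = 2.4100.
⟨E⟩ = Σ Eᵢ gᵢe^(−Eᵢ/kT) / Z = (0.000867·2.3676 + 0.0165·0.022096 + 0.0183·0.020275) / 2.4100 = 0.00116 eV.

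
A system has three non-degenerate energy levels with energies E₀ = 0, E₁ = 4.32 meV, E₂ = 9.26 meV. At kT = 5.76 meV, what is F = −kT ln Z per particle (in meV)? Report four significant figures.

Eᵢ/kT = 0, 0.750000, 1.60764.
Z = Σ e^(−Eᵢ/kT) = e^(−0) + e^(−0.750000) + e^(−1.60764) = 1.00000 + 0.472367 + 0.200360 = 1.67273.
F = −kT ln Z = −5.76 × ln(1.67273) = −5.76 × 0.514457 = -2.963 meV.

-2.963 meV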